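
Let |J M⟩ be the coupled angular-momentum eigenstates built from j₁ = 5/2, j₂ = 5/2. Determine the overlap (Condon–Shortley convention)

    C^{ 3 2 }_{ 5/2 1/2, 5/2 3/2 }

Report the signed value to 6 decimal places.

−√(1/12) ≈ -0.288675

j₁+j₂−J=2  J+j₁−j₂=3  J−j₁+j₂=3  j₁+j₂+J+1=9
(j₁±m₁, j₂±m₂, J±M) = (3,2,4,1,5,1)
P² = 48
sum k=1..2:
  [1] −1/12 = -1/12
  [2] +1/24 = 1/24
S = -1/24
C² = P²·S² = 1/12 ; C = -0.288675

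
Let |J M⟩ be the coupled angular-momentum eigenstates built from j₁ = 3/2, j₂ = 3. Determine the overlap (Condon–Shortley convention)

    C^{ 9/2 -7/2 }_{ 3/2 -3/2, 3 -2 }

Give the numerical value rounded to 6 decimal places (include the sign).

√[10·0!3!6!/10! · 0!3!1!5!1!8!] = √(345600)
  +(−1)^0/∏(0,0,3,1,0,5)! = 1/720  (running 1/720)
⟨..|..⟩ = √(345600)·(1/720) = +0.816497

+√(2/3) = +0.816497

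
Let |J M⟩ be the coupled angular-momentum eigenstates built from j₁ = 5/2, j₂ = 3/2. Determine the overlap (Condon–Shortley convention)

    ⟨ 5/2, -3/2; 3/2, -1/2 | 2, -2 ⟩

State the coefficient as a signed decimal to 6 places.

j₁+j₂−J=2  J+j₁−j₂=3  J−j₁+j₂=1  j₁+j₂+J+1=7
(j₁±m₁, j₂±m₂, J±M) = (1,4,1,2,0,4)
P² = 96/7
sum k=1..1:
  [1] −1/6 = -1/6
S = -1/6
C² = P²·S² = 8/21 ; C = -0.617213

-0.617213  (= −√(8/21))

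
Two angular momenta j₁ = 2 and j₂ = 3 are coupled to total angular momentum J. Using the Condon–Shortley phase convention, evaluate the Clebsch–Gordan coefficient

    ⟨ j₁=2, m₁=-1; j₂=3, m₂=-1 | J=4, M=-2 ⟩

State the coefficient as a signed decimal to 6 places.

√[9·1!3!5!/10! · 1!3!2!4!2!6!] = √(5184/7)
  +(−1)^0/∏(0,1,3,2,0,3)! = 1/72  (running 1/72)
  +(−1)^1/∏(1,0,2,1,1,4)! = -1/48  (running -1/144)
⟨..|..⟩ = √(5184/7)·(-1/144) = -0.188982

−√(1/28) = -0.188982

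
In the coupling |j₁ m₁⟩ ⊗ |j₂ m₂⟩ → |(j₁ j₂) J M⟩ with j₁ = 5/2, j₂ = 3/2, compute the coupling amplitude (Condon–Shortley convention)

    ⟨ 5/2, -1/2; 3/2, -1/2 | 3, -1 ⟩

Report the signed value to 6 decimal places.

j₁+j₂−J=1  J+j₁−j₂=4  J−j₁+j₂=2  j₁+j₂+J+1=8
(j₁±m₁, j₂±m₂, J±M) = (2,3,1,2,2,4)
P² = 48/5
sum k=0..1:
  [0] +1/6 = 1/6
  [1] −1/8 = -1/8
S = 1/24
C² = P²·S² = 1/60 ; C = +0.129099

+0.129099  (= +√(1/60))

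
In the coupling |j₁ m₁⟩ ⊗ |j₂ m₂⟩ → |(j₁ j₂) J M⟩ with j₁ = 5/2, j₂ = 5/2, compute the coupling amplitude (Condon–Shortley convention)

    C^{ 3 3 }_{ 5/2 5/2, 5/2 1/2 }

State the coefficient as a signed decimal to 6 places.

+0.527046  (= +√(5/18))

√[7·2!3!3!/9! · 5!0!3!2!6!0!] = √(1440)
  +(−1)^0/∏(0,2,0,3,3,0)! = 1/72  (running 1/72)
⟨..|..⟩ = √(1440)·(1/72) = +0.527046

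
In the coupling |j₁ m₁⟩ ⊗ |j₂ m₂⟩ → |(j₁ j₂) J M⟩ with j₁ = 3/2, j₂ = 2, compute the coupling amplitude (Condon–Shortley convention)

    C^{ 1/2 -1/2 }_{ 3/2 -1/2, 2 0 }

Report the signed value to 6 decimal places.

triangle: 3!*0!*1!/5! = 6/120
(j±m)!: 1!*2!*2!*2!*0!*1! = 8
prefactor² = (2J+1)*Δ*N² = 4/5
  k=2: +1/(2!*1!*0!*0!*0!*1!) = 1/2
Σ = 1/2  ⇒  CG² = 4/5*1/2² = 1/5
CG = +√(1/5) = +0.447214

+0.447214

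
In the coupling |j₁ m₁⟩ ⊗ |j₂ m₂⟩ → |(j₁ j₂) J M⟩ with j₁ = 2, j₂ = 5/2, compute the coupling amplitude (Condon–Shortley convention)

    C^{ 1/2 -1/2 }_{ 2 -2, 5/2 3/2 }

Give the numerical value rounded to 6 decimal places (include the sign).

+√(1/15) ≈ +0.258199

triangle: 4!×0!×1!/6! = 24/720
(j±m)!: 0!×4!×4!×1!×0!×1! = 576
prefactor² = (2J+1)×Δ×N² = 192/5
  k=4: +1/(4!×0!×0!×0!×0!×1!) = 1/24
Σ = 1/24  ⇒  CG² = 192/5×1/24² = 1/15
CG = +√(1/15) = +0.258199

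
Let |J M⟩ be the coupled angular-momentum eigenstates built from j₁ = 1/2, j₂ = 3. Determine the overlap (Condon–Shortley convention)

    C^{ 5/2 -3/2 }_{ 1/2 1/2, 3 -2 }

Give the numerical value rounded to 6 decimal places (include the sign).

+0.845154

√[6·1!0!5!/7! · 1!0!1!5!1!4!] = √(2880/7)
  +(−1)^0/∏(0,1,0,1,0,4)! = 1/24  (running 1/24)
⟨..|..⟩ = √(2880/7)·(1/24) = +0.845154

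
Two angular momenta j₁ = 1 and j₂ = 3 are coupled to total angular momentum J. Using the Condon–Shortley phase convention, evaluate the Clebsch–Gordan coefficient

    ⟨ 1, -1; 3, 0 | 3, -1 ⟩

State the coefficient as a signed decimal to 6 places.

j₁+j₂−J=1  J+j₁−j₂=1  J−j₁+j₂=5  j₁+j₂+J+1=8
(j₁±m₁, j₂±m₂, J±M) = (0,2,3,3,2,4)
P² = 72
sum k=1..1:
  [1] −1/12 = -1/12
S = -1/12
C² = P²·S² = 1/2 ; C = -0.707107

−√(1/2) ≈ -0.707107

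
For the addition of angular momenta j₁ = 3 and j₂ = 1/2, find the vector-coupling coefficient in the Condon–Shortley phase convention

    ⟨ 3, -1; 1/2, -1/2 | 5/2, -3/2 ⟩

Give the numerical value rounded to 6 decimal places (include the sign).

+√(2/7) ≈ +0.534522

triangle: 1!×5!×0!/7! = 120/5040
(j±m)!: 2!×4!×0!×1!×1!×4! = 1152
prefactor² = (2J+1)×Δ×N² = 1152/7
  k=0: +1/(0!×1!×4!×0!×1!×0!) = 1/24
Σ = 1/24  ⇒  CG² = 1152/7×1/24² = 2/7
CG = +√(2/7) = +0.534522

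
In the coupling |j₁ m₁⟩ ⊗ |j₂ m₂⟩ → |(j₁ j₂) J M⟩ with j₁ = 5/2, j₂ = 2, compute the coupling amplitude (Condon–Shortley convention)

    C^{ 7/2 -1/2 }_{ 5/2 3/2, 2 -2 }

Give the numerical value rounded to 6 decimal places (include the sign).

triangle: 1!×4!×3!/9! = 144/362880
(j±m)!: 4!×1!×0!×4!×3!×4! = 82944
prefactor² = (2J+1)×Δ×N² = 9216/35
  k=0: +1/(0!×1!×1!×0!×3!×3!) = 1/36
Σ = 1/36  ⇒  CG² = 9216/35×1/36² = 64/315
CG = +√(64/315) = +0.450749

+√(64/315) = +0.450749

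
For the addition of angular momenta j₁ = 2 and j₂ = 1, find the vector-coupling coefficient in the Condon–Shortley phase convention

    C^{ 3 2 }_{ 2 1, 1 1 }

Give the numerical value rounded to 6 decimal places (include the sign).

+√(2/3) = +0.816497

√[7·0!4!2!/7! · 3!1!2!0!5!1!] = √(96)
  +(−1)^0/∏(0,0,1,2,3,0)! = 1/12  (running 1/12)
⟨..|..⟩ = √(96)·(1/12) = +0.816497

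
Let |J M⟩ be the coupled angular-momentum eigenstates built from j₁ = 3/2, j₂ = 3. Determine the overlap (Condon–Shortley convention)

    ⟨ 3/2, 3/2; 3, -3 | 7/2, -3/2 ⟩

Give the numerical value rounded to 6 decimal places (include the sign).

j₁+j₂−J=1  J+j₁−j₂=2  J−j₁+j₂=5  j₁+j₂+J+1=9
(j₁±m₁, j₂±m₂, J±M) = (3,0,0,6,2,5)
P² = 38400/7
sum k=0..0:
  [0] +1/240 = 1/240
S = 1/240
C² = P²·S² = 2/21 ; C = +0.308607

+0.308607  (= +√(2/21))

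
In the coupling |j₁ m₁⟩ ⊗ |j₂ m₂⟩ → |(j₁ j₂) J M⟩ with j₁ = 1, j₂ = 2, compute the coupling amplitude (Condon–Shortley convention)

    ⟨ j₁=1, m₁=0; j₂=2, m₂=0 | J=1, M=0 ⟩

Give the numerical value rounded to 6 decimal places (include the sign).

triangle: 2!*0!*2!/5! = 4/120
(j±m)!: 1!*1!*2!*2!*1!*1! = 4
prefactor² = (2J+1)*Δ*N² = 2/5
  k=1: −1/(1!*1!*0!*1!*0!*1!) = -1
Σ = -1  ⇒  CG² = 2/5*(-1)² = 2/5
CG = −√(2/5) = -0.632456

-0.632456  (= −√(2/5))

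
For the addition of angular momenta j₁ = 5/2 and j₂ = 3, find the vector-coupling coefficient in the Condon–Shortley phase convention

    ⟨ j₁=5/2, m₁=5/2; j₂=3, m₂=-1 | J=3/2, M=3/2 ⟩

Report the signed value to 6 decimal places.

j₁+j₂−J=4  J+j₁−j₂=1  J−j₁+j₂=2  j₁+j₂+J+1=8
(j₁±m₁, j₂±m₂, J±M) = (5,0,2,4,3,0)
P² = 1152/7
sum k=0..0:
  [0] +1/48 = 1/48
S = 1/48
C² = P²·S² = 1/14 ; C = +0.267261

+0.267261  (= +√(1/14))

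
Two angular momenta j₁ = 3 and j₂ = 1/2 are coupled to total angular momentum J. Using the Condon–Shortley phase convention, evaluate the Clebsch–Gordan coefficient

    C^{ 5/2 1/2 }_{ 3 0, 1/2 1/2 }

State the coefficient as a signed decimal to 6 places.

√[6·1!5!0!/7! · 3!3!1!0!3!2!] = √(432/7)
  +(−1)^1/∏(1,0,2,0,3,0)! = -1/12  (running -1/12)
⟨..|..⟩ = √(432/7)·(-1/12) = -0.654654

−√(3/7) = -0.654654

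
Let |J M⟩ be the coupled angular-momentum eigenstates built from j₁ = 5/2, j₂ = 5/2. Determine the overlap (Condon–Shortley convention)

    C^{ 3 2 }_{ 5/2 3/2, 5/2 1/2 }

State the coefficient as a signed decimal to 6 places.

-0.288675  (= −√(1/12))

√[7·2!3!3!/9! · 4!1!3!2!5!1!] = √(48)
  +(−1)^0/∏(0,2,1,3,2,0)! = 1/24  (running 1/24)
  +(−1)^1/∏(1,1,0,2,3,1)! = -1/12  (running -1/24)
⟨..|..⟩ = √(48)·(-1/24) = -0.288675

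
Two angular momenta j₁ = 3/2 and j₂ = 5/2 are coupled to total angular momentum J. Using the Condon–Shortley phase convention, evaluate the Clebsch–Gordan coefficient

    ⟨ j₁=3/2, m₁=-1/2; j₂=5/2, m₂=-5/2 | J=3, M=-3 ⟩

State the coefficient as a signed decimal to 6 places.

√[7·1!2!4!/8! · 1!2!0!5!0!6!] = √(1440)
  +(−1)^0/∏(0,1,2,0,0,4)! = 1/48  (running 1/48)
⟨..|..⟩ = √(1440)·(1/48) = +0.790569

+√(5/8) ≈ +0.790569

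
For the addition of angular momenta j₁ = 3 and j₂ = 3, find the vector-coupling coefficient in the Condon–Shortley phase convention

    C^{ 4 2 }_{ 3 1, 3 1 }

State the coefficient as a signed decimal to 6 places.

-0.509647  (= −√(20/77))

√[9·2!4!4!/11! · 4!2!4!2!6!2!] = √(331776/385)
  +(−1)^0/∏(0,2,2,4,2,0)! = 1/192  (running 1/192)
  +(−1)^1/∏(1,1,1,3,3,1)! = -1/36  (running -13/576)
  +(−1)^2/∏(2,0,0,2,4,2)! = 1/192  (running -5/288)
⟨..|..⟩ = √(331776/385)·(-5/288) = -0.509647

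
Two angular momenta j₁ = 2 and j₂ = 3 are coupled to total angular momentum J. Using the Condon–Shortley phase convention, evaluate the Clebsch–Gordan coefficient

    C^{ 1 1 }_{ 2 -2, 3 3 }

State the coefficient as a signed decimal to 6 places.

+√(3/7) ≈ +0.654654

triangle: 4!×0!×2!/7! = 48/5040
(j±m)!: 0!×4!×6!×0!×2!×0! = 34560
prefactor² = (2J+1)×Δ×N² = 6912/7
  k=4: +1/(4!×0!×0!×2!×0!×0!) = 1/48
Σ = 1/48  ⇒  CG² = 6912/7×1/48² = 3/7
CG = +√(3/7) = +0.654654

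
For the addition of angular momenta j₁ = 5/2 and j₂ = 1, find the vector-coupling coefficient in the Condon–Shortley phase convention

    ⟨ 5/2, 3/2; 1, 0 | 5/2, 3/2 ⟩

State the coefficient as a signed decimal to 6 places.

triangle: 1!·4!·1!/7! = 24/5040
(j±m)!: 4!·1!·1!·1!·4!·1! = 576
prefactor² = (2J+1)·Δ·N² = 576/35
  k=0: +1/(0!·1!·1!·1!·3!·0!) = 1/6
  k=1: −1/(1!·0!·0!·0!·4!·1!) = -1/24
Σ = 1/8  ⇒  CG² = 576/35·1/8² = 9/35
CG = +√(9/35) = +0.507093

+√(9/35) = +0.507093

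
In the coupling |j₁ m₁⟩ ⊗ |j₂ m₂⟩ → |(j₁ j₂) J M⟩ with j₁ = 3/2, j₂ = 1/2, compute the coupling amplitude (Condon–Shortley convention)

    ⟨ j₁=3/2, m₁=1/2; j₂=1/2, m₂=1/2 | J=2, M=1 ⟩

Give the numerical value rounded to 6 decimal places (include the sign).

+0.866025

√[5·0!3!1!/5! · 2!1!1!0!3!1!] = √(3)
  +(−1)^0/∏(0,0,1,1,2,0)! = 1/2  (running 1/2)
⟨..|..⟩ = √(3)·(1/2) = +0.866025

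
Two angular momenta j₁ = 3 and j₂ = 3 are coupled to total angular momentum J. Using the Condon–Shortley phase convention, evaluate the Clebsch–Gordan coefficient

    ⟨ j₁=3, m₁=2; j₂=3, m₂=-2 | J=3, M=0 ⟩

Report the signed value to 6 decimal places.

√[7·3!3!3!/10! · 5!1!1!5!3!3!] = √(216)
  +(−1)^0/∏(0,3,1,1,2,2)! = 1/24  (running 1/24)
  +(−1)^1/∏(1,2,0,0,3,3)! = -1/72  (running 1/36)
⟨..|..⟩ = √(216)·(1/36) = +0.408248

+√(1/6) ≈ +0.408248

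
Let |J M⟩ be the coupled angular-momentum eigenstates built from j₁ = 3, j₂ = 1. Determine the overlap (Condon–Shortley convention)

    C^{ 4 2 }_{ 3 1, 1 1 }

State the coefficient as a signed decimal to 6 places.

j₁+j₂−J=0  J+j₁−j₂=6  J−j₁+j₂=2  j₁+j₂+J+1=9
(j₁±m₁, j₂±m₂, J±M) = (4,2,2,0,6,2)
P² = 34560/7
sum k=0..0:
  [0] +1/96 = 1/96
S = 1/96
C² = P²·S² = 15/28 ; C = +0.731925

+0.731925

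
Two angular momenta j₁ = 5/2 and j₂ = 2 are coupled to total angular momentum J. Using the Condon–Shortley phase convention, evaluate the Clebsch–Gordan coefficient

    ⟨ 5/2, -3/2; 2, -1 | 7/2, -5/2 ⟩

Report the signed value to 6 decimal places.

triangle: 1!×4!×3!/9! = 144/362880
(j±m)!: 1!×4!×1!×3!×1!×6! = 103680
prefactor² = (2J+1)×Δ×N² = 2304/7
  k=0: +1/(0!×1!×4!×1!×0!×2!) = 1/48
  k=1: −1/(1!×0!×3!×0!×1!×3!) = -1/36
Σ = -1/144  ⇒  CG² = 2304/7×(-1/144)² = 1/63
CG = −√(1/63) = -0.125988

−√(1/63) ≈ -0.125988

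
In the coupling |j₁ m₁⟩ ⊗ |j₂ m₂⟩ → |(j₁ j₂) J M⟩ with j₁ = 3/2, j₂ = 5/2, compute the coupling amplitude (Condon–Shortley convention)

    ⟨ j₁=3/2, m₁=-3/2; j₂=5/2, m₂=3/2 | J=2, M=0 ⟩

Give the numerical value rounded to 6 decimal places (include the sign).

triangle: 2!×1!×3!/7! = 12/5040
(j±m)!: 0!×3!×4!×1!×2!×2! = 576
prefactor² = (2J+1)×Δ×N² = 48/7
  k=2: +1/(2!×0!×1!×2!×0!×1!) = 1/4
Σ = 1/4  ⇒  CG² = 48/7×1/4² = 3/7
CG = +√(3/7) = +0.654654

+√(3/7) ≈ +0.654654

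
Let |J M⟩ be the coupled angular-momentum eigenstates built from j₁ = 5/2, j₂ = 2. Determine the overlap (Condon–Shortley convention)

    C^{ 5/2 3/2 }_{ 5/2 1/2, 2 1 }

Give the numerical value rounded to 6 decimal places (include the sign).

√[6·2!3!2!/8! · 3!2!3!1!4!1!] = √(216/35)
  +(−1)^1/∏(1,1,1,2,2,0)! = -1/4  (running -1/4)
  +(−1)^2/∏(2,0,0,1,3,1)! = 1/12  (running -1/6)
⟨..|..⟩ = √(216/35)·(-1/6) = -0.414039

−√(6/35) ≈ -0.414039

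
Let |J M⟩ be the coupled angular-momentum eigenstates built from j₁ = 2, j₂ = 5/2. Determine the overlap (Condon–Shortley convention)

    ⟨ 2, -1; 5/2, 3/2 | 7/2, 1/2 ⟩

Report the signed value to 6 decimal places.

j₁+j₂−J=1  J+j₁−j₂=3  J−j₁+j₂=4  j₁+j₂+J+1=9
(j₁±m₁, j₂±m₂, J±M) = (1,3,4,1,4,3)
P² = 2304/35
sum k=0..1:
  [0] +1/144 = 1/144
  [1] −1/12 = -1/12
S = -11/144
C² = P²·S² = 121/315 ; C = -0.619780

-0.619780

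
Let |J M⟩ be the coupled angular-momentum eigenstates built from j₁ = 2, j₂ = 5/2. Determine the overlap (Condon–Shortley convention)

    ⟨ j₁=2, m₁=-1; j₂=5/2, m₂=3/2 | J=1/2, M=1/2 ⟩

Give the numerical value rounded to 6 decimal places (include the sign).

-0.516398

triangle: 4!·0!·1!/6! = 24/720
(j±m)!: 1!·3!·4!·1!·1!·0! = 144
prefactor² = (2J+1)·Δ·N² = 48/5
  k=3: −1/(3!·1!·0!·1!·0!·0!) = -1/6
Σ = -1/6  ⇒  CG² = 48/5·(-1/6)² = 4/15
CG = −√(4/15) = -0.516398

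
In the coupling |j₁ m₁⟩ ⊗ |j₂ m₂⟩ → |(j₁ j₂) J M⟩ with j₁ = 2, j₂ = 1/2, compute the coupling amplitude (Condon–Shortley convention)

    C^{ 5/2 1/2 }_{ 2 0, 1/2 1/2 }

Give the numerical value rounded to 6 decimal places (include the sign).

j₁+j₂−J=0  J+j₁−j₂=4  J−j₁+j₂=1  j₁+j₂+J+1=6
(j₁±m₁, j₂±m₂, J±M) = (2,2,1,0,3,2)
P² = 48/5
sum k=0..0:
  [0] +1/4 = 1/4
S = 1/4
C² = P²·S² = 3/5 ; C = +0.774597

+√(3/5) ≈ +0.774597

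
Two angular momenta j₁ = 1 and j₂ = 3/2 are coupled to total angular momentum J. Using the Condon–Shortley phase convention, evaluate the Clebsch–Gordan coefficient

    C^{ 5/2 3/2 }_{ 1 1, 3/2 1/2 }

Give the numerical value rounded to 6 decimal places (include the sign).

+0.774597

√[6·0!2!3!/6! · 2!0!2!1!4!1!] = √(48/5)
  +(−1)^0/∏(0,0,0,2,2,1)! = 1/4  (running 1/4)
⟨..|..⟩ = √(48/5)·(1/4) = +0.774597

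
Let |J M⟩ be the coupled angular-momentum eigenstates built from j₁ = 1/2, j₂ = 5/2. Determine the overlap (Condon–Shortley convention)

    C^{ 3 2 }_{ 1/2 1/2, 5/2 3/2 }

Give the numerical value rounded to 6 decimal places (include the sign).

+0.912871

j₁+j₂−J=0  J+j₁−j₂=1  J−j₁+j₂=5  j₁+j₂+J+1=7
(j₁±m₁, j₂±m₂, J±M) = (1,0,4,1,5,1)
P² = 480
sum k=0..0:
  [0] +1/24 = 1/24
S = 1/24
C² = P²·S² = 5/6 ; C = +0.912871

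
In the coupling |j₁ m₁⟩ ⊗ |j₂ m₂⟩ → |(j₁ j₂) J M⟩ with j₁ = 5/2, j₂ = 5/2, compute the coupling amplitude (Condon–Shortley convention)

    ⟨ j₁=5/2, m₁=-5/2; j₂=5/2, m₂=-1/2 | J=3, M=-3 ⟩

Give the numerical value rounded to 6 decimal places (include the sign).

triangle: 2!·3!·3!/9! = 72/362880
(j±m)!: 0!·5!·2!·3!·0!·6! = 1036800
prefactor² = (2J+1)·Δ·N² = 1440
  k=2: +1/(2!·0!·3!·0!·0!·3!) = 1/72
Σ = 1/72  ⇒  CG² = 1440·1/72² = 5/18
CG = +√(5/18) = +0.527046

+0.527046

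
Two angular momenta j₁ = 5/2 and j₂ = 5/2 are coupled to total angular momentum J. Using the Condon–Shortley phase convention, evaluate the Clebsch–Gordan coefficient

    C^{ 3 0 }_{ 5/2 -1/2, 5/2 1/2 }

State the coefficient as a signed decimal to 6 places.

triangle: 2!·3!·3!/9! = 72/362880
(j±m)!: 2!·3!·3!·2!·3!·3! = 5184
prefactor² = (2J+1)·Δ·N² = 36/5
  k=0: +1/(0!·2!·3!·3!·0!·0!) = 1/72
  k=1: −1/(1!·1!·2!·2!·1!·1!) = -1/4
  k=2: +1/(2!·0!·1!·1!·2!·2!) = 1/8
Σ = -1/9  ⇒  CG² = 36/5·(-1/9)² = 4/45
CG = −√(4/45) = -0.298142

-0.298142  (= −√(4/45))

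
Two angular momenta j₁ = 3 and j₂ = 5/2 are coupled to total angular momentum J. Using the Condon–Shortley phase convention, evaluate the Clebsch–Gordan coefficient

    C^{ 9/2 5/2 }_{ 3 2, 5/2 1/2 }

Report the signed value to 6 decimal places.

+0.497468

√[10·1!5!4!/11! · 5!1!3!2!7!2!] = √(115200/11)
  +(−1)^0/∏(0,1,1,3,4,1)! = 1/144  (running 1/144)
  +(−1)^1/∏(1,0,0,2,5,2)! = -1/480  (running 7/1440)
⟨..|..⟩ = √(115200/11)·(7/1440) = +0.497468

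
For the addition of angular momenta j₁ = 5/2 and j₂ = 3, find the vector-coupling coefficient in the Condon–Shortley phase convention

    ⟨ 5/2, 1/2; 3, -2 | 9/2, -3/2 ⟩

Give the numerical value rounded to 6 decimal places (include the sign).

+√(169/462) ≈ +0.604815

j₁+j₂−J=1  J+j₁−j₂=4  J−j₁+j₂=5  j₁+j₂+J+1=11
(j₁±m₁, j₂±m₂, J±M) = (3,2,1,5,3,6)
P² = 345600/77
sum k=0..1:
  [0] +1/96 = 1/96
  [1] −1/720 = -1/720
S = 13/1440
C² = P²·S² = 169/462 ; C = +0.604815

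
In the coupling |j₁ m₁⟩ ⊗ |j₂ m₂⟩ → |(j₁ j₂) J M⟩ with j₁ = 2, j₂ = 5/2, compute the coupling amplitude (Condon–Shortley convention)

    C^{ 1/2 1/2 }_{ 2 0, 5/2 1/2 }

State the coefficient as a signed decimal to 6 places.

+√(1/5) ≈ +0.447214

j₁+j₂−J=4  J+j₁−j₂=0  J−j₁+j₂=1  j₁+j₂+J+1=6
(j₁±m₁, j₂±m₂, J±M) = (2,2,3,2,1,0)
P² = 16/5
sum k=2..2:
  [2] +1/4 = 1/4
S = 1/4
C² = P²·S² = 1/5 ; C = +0.447214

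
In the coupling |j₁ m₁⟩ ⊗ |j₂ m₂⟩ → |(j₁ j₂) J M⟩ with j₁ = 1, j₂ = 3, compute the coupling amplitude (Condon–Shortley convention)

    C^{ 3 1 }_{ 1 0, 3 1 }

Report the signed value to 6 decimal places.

j₁+j₂−J=1  J+j₁−j₂=1  J−j₁+j₂=5  j₁+j₂+J+1=8
(j₁±m₁, j₂±m₂, J±M) = (1,1,4,2,4,2)
P² = 48
sum k=0..1:
  [0] +1/24 = 1/24
  [1] −1/12 = -1/12
S = -1/24
C² = P²·S² = 1/12 ; C = -0.288675

-0.288675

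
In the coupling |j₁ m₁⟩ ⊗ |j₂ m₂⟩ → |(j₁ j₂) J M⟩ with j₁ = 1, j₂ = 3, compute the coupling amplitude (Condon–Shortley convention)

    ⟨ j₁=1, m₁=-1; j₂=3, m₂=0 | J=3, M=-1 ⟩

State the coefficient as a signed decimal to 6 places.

j₁+j₂−J=1  J+j₁−j₂=1  J−j₁+j₂=5  j₁+j₂+J+1=8
(j₁±m₁, j₂±m₂, J±M) = (0,2,3,3,2,4)
P² = 72
sum k=1..1:
  [1] −1/12 = -1/12
S = -1/12
C² = P²·S² = 1/2 ; C = -0.707107

−√(1/2) = -0.707107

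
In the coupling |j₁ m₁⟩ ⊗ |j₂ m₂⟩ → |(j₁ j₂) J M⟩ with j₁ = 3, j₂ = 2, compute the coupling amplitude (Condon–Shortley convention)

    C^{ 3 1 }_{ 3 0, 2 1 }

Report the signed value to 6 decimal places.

-0.182574  (= −√(1/30))

√[7·2!4!2!/9! · 3!3!3!1!4!2!] = √(96/5)
  +(−1)^1/∏(1,1,2,2,2,0)! = -1/8  (running -1/8)
  +(−1)^2/∏(2,0,1,1,3,1)! = 1/12  (running -1/24)
⟨..|..⟩ = √(96/5)·(-1/24) = -0.182574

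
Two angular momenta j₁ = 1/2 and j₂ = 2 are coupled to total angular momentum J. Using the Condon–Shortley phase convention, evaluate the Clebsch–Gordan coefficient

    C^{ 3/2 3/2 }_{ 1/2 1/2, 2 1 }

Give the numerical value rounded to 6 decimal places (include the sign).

triangle: 1!·0!·3!/5! = 6/120
(j±m)!: 1!·0!·3!·1!·3!·0! = 36
prefactor² = (2J+1)·Δ·N² = 36/5
  k=0: +1/(0!·1!·0!·3!·0!·0!) = 1/6
Σ = 1/6  ⇒  CG² = 36/5·1/6² = 1/5
CG = +√(1/5) = +0.447214

+√(1/5) = +0.447214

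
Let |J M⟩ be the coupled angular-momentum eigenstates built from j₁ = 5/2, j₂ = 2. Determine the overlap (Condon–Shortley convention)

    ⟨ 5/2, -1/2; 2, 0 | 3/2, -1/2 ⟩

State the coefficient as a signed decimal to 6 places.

+0.239046

j₁+j₂−J=3  J+j₁−j₂=2  J−j₁+j₂=1  j₁+j₂+J+1=7
(j₁±m₁, j₂±m₂, J±M) = (2,3,2,2,1,2)
P² = 32/35
sum k=1..2:
  [1] −1/4 = -1/4
  [2] +1/2 = 1/2
S = 1/4
C² = P²·S² = 2/35 ; C = +0.239046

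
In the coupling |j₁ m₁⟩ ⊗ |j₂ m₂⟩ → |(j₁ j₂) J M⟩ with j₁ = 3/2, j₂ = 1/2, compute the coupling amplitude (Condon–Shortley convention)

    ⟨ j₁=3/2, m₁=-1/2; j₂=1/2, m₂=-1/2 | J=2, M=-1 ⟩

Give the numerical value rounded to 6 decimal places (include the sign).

√[5·0!3!1!/5! · 1!2!0!1!1!3!] = √(3)
  +(−1)^0/∏(0,0,2,0,1,1)! = 1/2  (running 1/2)
⟨..|..⟩ = √(3)·(1/2) = +0.866025

+√(3/4) = +0.866025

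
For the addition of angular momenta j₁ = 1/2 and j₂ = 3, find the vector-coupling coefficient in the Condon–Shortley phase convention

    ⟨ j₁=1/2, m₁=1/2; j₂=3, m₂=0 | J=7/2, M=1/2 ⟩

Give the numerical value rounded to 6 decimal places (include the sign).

+√(4/7) ≈ +0.755929

j₁+j₂−J=0  J+j₁−j₂=1  J−j₁+j₂=6  j₁+j₂+J+1=8
(j₁±m₁, j₂±m₂, J±M) = (1,0,3,3,4,3)
P² = 5184/7
sum k=0..0:
  [0] +1/36 = 1/36
S = 1/36
C² = P²·S² = 4/7 ; C = +0.755929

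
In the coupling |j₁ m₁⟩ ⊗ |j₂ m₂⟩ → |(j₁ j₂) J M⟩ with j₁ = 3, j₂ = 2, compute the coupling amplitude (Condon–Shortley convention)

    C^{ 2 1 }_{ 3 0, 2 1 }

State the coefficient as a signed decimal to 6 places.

triangle: 3!·3!·1!/8! = 36/40320
(j±m)!: 3!·3!·3!·1!·3!·1! = 1296
prefactor² = (2J+1)·Δ·N² = 81/14
  k=2: +1/(2!·1!·1!·1!·2!·0!) = 1/4
  k=3: −1/(3!·0!·0!·0!·3!·1!) = -1/36
Σ = 2/9  ⇒  CG² = 81/14·2/9² = 2/7
CG = +√(2/7) = +0.534522

+0.534522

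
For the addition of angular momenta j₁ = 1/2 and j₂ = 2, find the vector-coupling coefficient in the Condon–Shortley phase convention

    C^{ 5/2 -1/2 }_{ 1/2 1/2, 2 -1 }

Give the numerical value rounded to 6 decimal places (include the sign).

triangle: 0!*1!*4!/6! = 24/720
(j±m)!: 1!*0!*1!*3!*2!*3! = 72
prefactor² = (2J+1)*Δ*N² = 72/5
  k=0: +1/(0!*0!*0!*1!*1!*3!) = 1/6
Σ = 1/6  ⇒  CG² = 72/5*1/6² = 2/5
CG = +√(2/5) = +0.632456

+√(2/5) ≈ +0.632456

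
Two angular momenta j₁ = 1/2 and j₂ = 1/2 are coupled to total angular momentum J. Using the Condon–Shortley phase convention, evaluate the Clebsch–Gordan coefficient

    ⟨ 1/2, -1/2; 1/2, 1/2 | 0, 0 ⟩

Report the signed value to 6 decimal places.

-0.707107

triangle: 1!×0!×0!/2! = 1/2
(j±m)!: 0!×1!×1!×0!×0!×0! = 1
prefactor² = (2J+1)×Δ×N² = 1/2
  k=1: −1/(1!×0!×0!×0!×0!×0!) = -1
Σ = -1  ⇒  CG² = 1/2×(-1)² = 1/2
CG = −√(1/2) = -0.707107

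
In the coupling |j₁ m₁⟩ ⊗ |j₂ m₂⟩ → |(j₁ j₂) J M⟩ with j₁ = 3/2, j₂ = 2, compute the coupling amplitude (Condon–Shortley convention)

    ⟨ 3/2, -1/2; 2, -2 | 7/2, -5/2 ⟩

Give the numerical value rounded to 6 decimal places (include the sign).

j₁+j₂−J=0  J+j₁−j₂=3  J−j₁+j₂=4  j₁+j₂+J+1=8
(j₁±m₁, j₂±m₂, J±M) = (1,2,0,4,1,6)
P² = 6912/7
sum k=0..0:
  [0] +1/48 = 1/48
S = 1/48
C² = P²·S² = 3/7 ; C = +0.654654

+0.654654  (= +√(3/7))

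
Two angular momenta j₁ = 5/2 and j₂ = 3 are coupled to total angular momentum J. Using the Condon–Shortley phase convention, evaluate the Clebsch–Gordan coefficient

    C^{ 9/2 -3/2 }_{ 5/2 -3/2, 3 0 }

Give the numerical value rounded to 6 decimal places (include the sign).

triangle: 1!*4!*5!/11! = 2880/39916800
(j±m)!: 1!*4!*3!*3!*3!*6! = 3732480
prefactor² = (2J+1)*Δ*N² = 207360/77
  k=0: +1/(0!*1!*4!*3!*0!*2!) = 1/288
  k=1: −1/(1!*0!*3!*2!*1!*3!) = -1/72
Σ = -1/96  ⇒  CG² = 207360/77*(-1/96)² = 45/154
CG = −√(45/154) = -0.540562

-0.540562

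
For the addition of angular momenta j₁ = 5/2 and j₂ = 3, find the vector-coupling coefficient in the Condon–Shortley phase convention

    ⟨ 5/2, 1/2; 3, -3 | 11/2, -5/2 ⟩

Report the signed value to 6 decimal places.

j₁+j₂−J=0  J+j₁−j₂=5  J−j₁+j₂=6  j₁+j₂+J+1=12
(j₁±m₁, j₂±m₂, J±M) = (3,2,0,6,3,8)
P² = 49766400/11
sum k=0..0:
  [0] +1/8640 = 1/8640
S = 1/8640
C² = P²·S² = 2/33 ; C = +0.246183

+√(2/33) = +0.246183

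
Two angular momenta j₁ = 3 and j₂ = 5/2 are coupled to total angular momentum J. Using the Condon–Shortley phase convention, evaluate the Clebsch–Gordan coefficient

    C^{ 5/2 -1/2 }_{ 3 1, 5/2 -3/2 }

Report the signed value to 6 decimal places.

-0.169031

√[6·3!3!2!/9! · 4!2!1!4!2!3!] = √(576/35)
  +(−1)^0/∏(0,3,2,1,1,1)! = 1/12  (running 1/12)
  +(−1)^1/∏(1,2,1,0,2,2)! = -1/8  (running -1/24)
⟨..|..⟩ = √(576/35)·(-1/24) = -0.169031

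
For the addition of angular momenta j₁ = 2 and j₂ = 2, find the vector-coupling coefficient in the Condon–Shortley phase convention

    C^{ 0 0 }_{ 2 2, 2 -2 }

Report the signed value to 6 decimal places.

+0.447214  (= +√(1/5))

j₁+j₂−J=4  J+j₁−j₂=0  J−j₁+j₂=0  j₁+j₂+J+1=5
(j₁±m₁, j₂±m₂, J±M) = (4,0,0,4,0,0)
P² = 576/5
sum k=0..0:
  [0] +1/24 = 1/24
S = 1/24
C² = P²·S² = 1/5 ; C = +0.447214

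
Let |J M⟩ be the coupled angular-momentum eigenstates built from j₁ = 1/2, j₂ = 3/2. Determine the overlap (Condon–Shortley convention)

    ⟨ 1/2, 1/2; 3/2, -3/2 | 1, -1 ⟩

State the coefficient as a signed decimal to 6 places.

+0.866025  (= +√(3/4))

triangle: 1!·0!·2!/4! = 2/24
(j±m)!: 1!·0!·0!·3!·0!·2! = 12
prefactor² = (2J+1)·Δ·N² = 3
  k=0: +1/(0!·1!·0!·0!·0!·2!) = 1/2
Σ = 1/2  ⇒  CG² = 3·1/2² = 3/4
CG = +√(3/4) = +0.866025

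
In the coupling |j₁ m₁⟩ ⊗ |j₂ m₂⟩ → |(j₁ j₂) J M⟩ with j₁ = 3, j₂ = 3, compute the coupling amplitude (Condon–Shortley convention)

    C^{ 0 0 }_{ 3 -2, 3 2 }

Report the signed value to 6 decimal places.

j₁+j₂−J=6  J+j₁−j₂=0  J−j₁+j₂=0  j₁+j₂+J+1=7
(j₁±m₁, j₂±m₂, J±M) = (1,5,5,1,0,0)
P² = 14400/7
sum k=5..5:
  [5] −1/120 = -1/120
S = -1/120
C² = P²·S² = 1/7 ; C = -0.377964

−√(1/7) ≈ -0.377964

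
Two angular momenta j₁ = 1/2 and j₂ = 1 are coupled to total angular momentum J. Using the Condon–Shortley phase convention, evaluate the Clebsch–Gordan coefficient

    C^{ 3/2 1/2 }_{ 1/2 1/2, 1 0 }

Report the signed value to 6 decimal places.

√[4·0!1!2!/4! · 1!0!1!1!2!1!] = √(2/3)
  +(−1)^0/∏(0,0,0,1,1,1)! = 1  (running 1)
⟨..|..⟩ = √(2/3)·(1) = +0.816497

+√(2/3) ≈ +0.816497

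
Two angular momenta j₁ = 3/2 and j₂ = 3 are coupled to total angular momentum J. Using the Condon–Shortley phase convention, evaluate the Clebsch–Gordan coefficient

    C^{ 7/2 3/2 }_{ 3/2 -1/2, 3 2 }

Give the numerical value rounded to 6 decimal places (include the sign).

triangle: 1!×2!×5!/9! = 240/362880
(j±m)!: 1!×2!×5!×1!×5!×2! = 57600
prefactor² = (2J+1)×Δ×N² = 6400/21
  k=0: +1/(0!×1!×2!×5!×0!×0!) = 1/240
  k=1: −1/(1!×0!×1!×4!×1!×1!) = -1/24
Σ = -3/80  ⇒  CG² = 6400/21×(-3/80)² = 3/7
CG = −√(3/7) = -0.654654

-0.654654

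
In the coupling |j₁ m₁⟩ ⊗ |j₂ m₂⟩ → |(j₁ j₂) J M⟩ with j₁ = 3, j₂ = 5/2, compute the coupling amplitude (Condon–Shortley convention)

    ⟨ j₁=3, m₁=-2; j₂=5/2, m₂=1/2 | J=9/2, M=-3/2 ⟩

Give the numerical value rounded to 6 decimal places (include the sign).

j₁+j₂−J=1  J+j₁−j₂=5  J−j₁+j₂=4  j₁+j₂+J+1=11
(j₁±m₁, j₂±m₂, J±M) = (1,5,3,2,3,6)
P² = 345600/77
sum k=0..1:
  [0] +1/720 = 1/720
  [1] −1/96 = -1/96
S = -13/1440
C² = P²·S² = 169/462 ; C = -0.604815

-0.604815  (= −√(169/462))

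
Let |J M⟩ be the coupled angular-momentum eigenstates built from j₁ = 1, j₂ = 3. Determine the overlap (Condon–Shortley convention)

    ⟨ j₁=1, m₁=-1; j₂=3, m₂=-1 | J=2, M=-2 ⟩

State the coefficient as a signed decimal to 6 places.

triangle: 2!·0!·4!/7! = 48/5040
(j±m)!: 0!·2!·2!·4!·0!·4! = 2304
prefactor² = (2J+1)·Δ·N² = 768/7
  k=2: +1/(2!·0!·0!·0!·0!·4!) = 1/48
Σ = 1/48  ⇒  CG² = 768/7·1/48² = 1/21
CG = +√(1/21) = +0.218218

+√(1/21) = +0.218218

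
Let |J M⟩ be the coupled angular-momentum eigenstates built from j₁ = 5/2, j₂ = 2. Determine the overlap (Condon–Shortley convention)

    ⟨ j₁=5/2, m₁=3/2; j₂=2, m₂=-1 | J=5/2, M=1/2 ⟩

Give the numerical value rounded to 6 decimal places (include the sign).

√[6·2!3!2!/8! · 4!1!1!3!3!2!] = √(216/35)
  +(−1)^0/∏(0,2,1,1,2,1)! = 1/4  (running 1/4)
  +(−1)^1/∏(1,1,0,0,3,2)! = -1/12  (running 1/6)
⟨..|..⟩ = √(216/35)·(1/6) = +0.414039

+√(6/35) ≈ +0.414039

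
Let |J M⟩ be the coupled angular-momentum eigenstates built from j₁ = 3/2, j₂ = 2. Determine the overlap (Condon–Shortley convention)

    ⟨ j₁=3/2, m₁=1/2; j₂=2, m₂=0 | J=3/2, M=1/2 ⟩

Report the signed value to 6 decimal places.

−√(1/5) ≈ -0.447214

triangle: 2!·1!·2!/6! = 4/720
(j±m)!: 2!·1!·2!·2!·2!·1! = 16
prefactor² = (2J+1)·Δ·N² = 16/45
  k=0: +1/(0!·2!·1!·2!·0!·0!) = 1/4
  k=1: −1/(1!·1!·0!·1!·1!·1!) = -1
Σ = -3/4  ⇒  CG² = 16/45·(-3/4)² = 1/5
CG = −√(1/5) = -0.447214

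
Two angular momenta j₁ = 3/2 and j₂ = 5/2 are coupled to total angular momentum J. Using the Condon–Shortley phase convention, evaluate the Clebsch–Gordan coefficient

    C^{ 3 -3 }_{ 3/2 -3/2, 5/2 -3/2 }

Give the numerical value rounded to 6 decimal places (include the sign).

j₁+j₂−J=1  J+j₁−j₂=2  J−j₁+j₂=4  j₁+j₂+J+1=8
(j₁±m₁, j₂±m₂, J±M) = (0,3,1,4,0,6)
P² = 864
sum k=1..1:
  [1] −1/48 = -1/48
S = -1/48
C² = P²·S² = 3/8 ; C = -0.612372

-0.612372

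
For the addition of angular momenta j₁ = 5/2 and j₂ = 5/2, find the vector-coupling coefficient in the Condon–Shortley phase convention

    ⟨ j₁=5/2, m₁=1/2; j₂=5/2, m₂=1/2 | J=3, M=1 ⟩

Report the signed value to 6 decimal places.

j₁+j₂−J=2  J+j₁−j₂=3  J−j₁+j₂=3  j₁+j₂+J+1=9
(j₁±m₁, j₂±m₂, J±M) = (3,2,3,2,4,2)
P² = 48/5
sum k=0..2:
  [0] +1/24 = 1/24
  [1] −1/4 = -1/4
  [2] +1/24 = 1/24
S = -1/6
C² = P²·S² = 4/15 ; C = -0.516398

−√(4/15) ≈ -0.516398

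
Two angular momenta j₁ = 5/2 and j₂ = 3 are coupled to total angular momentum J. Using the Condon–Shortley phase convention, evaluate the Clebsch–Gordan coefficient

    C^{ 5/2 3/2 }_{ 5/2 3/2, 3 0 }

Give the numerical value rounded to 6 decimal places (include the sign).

-0.483046  (= −√(7/30))

√[6·3!2!3!/9! · 4!1!3!3!4!1!] = √(864/35)
  +(−1)^0/∏(0,3,1,3,1,0)! = 1/36  (running 1/36)
  +(−1)^1/∏(1,2,0,2,2,1)! = -1/8  (running -7/72)
⟨..|..⟩ = √(864/35)·(-7/72) = -0.483046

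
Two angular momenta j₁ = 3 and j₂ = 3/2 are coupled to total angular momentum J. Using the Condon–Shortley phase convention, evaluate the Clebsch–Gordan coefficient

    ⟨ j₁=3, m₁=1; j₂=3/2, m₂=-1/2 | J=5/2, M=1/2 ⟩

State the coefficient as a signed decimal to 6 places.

-0.119523  (= −√(1/70))

j₁+j₂−J=2  J+j₁−j₂=4  J−j₁+j₂=1  j₁+j₂+J+1=8
(j₁±m₁, j₂±m₂, J±M) = (4,2,1,2,3,2)
P² = 288/35
sum k=0..1:
  [0] +1/8 = 1/8
  [1] −1/6 = -1/6
S = -1/24
C² = P²·S² = 1/70 ; C = -0.119523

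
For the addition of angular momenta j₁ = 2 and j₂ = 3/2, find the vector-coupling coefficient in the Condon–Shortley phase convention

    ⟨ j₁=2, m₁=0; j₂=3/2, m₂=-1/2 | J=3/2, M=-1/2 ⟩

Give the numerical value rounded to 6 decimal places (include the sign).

−√(1/5) ≈ -0.447214

triangle: 2!·2!·1!/6! = 4/720
(j±m)!: 2!·2!·1!·2!·1!·2! = 16
prefactor² = (2J+1)·Δ·N² = 16/45
  k=0: +1/(0!·2!·2!·1!·0!·0!) = 1/4
  k=1: −1/(1!·1!·1!·0!·1!·1!) = -1
Σ = -3/4  ⇒  CG² = 16/45·(-3/4)² = 1/5
CG = −√(1/5) = -0.447214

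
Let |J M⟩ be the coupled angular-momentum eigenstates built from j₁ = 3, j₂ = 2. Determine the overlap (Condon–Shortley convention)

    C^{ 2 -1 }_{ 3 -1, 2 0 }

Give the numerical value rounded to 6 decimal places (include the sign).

j₁+j₂−J=3  J+j₁−j₂=3  J−j₁+j₂=1  j₁+j₂+J+1=8
(j₁±m₁, j₂±m₂, J±M) = (2,4,2,2,1,3)
P² = 36/7
sum k=1..2:
  [1] −1/12 = -1/12
  [2] +1/4 = 1/4
S = 1/6
C² = P²·S² = 1/7 ; C = +0.377964

+0.377964  (= +√(1/7))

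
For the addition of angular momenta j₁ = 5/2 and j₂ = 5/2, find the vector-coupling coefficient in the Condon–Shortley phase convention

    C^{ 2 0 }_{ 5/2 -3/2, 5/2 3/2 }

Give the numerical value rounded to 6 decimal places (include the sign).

-0.109109

j₁+j₂−J=3  J+j₁−j₂=2  J−j₁+j₂=2  j₁+j₂+J+1=8
(j₁±m₁, j₂±m₂, J±M) = (1,4,4,1,2,2)
P² = 48/7
sum k=2..3:
  [2] +1/8 = 1/8
  [3] −1/6 = -1/6
S = -1/24
C² = P²·S² = 1/84 ; C = -0.109109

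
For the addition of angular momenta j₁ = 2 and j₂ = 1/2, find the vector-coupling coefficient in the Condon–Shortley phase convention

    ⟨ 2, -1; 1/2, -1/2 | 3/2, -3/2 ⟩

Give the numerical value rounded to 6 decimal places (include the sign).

√[4·1!3!0!/5! · 1!3!0!1!0!3!] = √(36/5)
  +(−1)^0/∏(0,1,3,0,0,0)! = 1/6  (running 1/6)
⟨..|..⟩ = √(36/5)·(1/6) = +0.447214

+0.447214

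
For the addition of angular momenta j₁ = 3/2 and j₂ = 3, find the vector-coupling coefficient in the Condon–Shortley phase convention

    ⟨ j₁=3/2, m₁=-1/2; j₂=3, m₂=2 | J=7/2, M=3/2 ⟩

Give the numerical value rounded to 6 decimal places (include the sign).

triangle: 1!*2!*5!/9! = 240/362880
(j±m)!: 1!*2!*5!*1!*5!*2! = 57600
prefactor² = (2J+1)*Δ*N² = 6400/21
  k=0: +1/(0!*1!*2!*5!*0!*0!) = 1/240
  k=1: −1/(1!*0!*1!*4!*1!*1!) = -1/24
Σ = -3/80  ⇒  CG² = 6400/21*(-3/80)² = 3/7
CG = −√(3/7) = -0.654654

-0.654654  (= −√(3/7))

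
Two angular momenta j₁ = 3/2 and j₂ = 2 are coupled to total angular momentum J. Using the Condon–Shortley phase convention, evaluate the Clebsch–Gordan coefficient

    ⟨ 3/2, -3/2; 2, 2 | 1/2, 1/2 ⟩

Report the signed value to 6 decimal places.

√[2·3!0!1!/5! · 0!3!4!0!1!0!] = √(72/5)
  +(−1)^3/∏(3,0,0,1,0,0)! = -1/6  (running -1/6)
⟨..|..⟩ = √(72/5)·(-1/6) = -0.632456

-0.632456  (= −√(2/5))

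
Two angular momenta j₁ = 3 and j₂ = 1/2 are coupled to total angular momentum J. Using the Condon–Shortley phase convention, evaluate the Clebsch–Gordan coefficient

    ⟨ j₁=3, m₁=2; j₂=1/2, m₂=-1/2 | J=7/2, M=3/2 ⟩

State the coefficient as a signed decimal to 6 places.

+0.534522

√[8·0!6!1!/8! · 5!1!0!1!5!2!] = √(28800/7)
  +(−1)^0/∏(0,0,1,0,5,1)! = 1/120  (running 1/120)
⟨..|..⟩ = √(28800/7)·(1/120) = +0.534522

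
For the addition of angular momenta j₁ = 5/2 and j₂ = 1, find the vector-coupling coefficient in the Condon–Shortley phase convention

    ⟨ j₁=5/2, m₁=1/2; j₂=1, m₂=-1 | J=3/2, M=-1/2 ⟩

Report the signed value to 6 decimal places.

+0.447214

triangle: 2!×3!×0!/6! = 12/720
(j±m)!: 3!×2!×0!×2!×1!×2! = 48
prefactor² = (2J+1)×Δ×N² = 16/5
  k=0: +1/(0!×2!×2!×0!×1!×0!) = 1/4
Σ = 1/4  ⇒  CG² = 16/5×1/4² = 1/5
CG = +√(1/5) = +0.447214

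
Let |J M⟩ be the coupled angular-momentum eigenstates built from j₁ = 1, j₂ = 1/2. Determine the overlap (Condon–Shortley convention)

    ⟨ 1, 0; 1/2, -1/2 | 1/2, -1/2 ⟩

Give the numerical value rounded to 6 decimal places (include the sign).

√[2·1!1!0!/3! · 1!1!0!1!0!1!] = √(1/3)
  +(−1)^0/∏(0,1,1,0,0,0)! = 1  (running 1)
⟨..|..⟩ = √(1/3)·(1) = +0.577350

+0.577350  (= +√(1/3))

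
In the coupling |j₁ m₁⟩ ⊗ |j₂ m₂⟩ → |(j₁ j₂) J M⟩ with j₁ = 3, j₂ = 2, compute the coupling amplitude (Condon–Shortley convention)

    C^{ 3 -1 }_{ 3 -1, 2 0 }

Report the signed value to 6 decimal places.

−√(3/20) ≈ -0.387298

j₁+j₂−J=2  J+j₁−j₂=4  J−j₁+j₂=2  j₁+j₂+J+1=9
(j₁±m₁, j₂±m₂, J±M) = (2,4,2,2,2,4)
P² = 256/15
sum k=0..2:
  [0] +1/96 = 1/96
  [1] −1/6 = -1/6
  [2] +1/16 = 1/16
S = -3/32
C² = P²·S² = 3/20 ; C = -0.387298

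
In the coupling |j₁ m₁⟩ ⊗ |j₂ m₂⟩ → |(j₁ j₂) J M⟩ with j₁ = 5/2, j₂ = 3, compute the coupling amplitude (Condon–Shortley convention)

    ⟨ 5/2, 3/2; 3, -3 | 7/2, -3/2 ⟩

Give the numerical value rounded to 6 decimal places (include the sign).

+0.534522  (= +√(2/7))

√[8·2!3!4!/10! · 4!1!0!6!2!5!] = √(18432/7)
  +(−1)^0/∏(0,2,1,0,2,4)! = 1/96  (running 1/96)
⟨..|..⟩ = √(18432/7)·(1/96) = +0.534522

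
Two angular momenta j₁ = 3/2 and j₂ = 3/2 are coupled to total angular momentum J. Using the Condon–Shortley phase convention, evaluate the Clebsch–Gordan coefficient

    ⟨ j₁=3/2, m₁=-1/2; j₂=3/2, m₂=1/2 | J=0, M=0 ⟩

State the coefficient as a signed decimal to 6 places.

√[1·3!0!0!/4! · 1!2!2!1!0!0!] = √(1)
  +(−1)^2/∏(2,1,0,0,0,0)! = 1/2  (running 1/2)
⟨..|..⟩ = √(1)·(1/2) = +0.500000

+0.500000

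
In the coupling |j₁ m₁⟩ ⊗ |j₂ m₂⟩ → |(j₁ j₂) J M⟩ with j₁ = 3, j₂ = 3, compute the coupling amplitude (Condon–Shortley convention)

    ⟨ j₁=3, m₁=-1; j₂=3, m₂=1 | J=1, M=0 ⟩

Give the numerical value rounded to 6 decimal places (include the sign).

-0.188982  (= −√(1/28))

triangle: 5!·1!·1!/8! = 120/40320
(j±m)!: 2!·4!·4!·2!·1!·1! = 2304
prefactor² = (2J+1)·Δ·N² = 144/7
  k=3: −1/(3!·2!·1!·1!·0!·0!) = -1/12
  k=4: +1/(4!·1!·0!·0!·1!·1!) = 1/24
Σ = -1/24  ⇒  CG² = 144/7·(-1/24)² = 1/28
CG = −√(1/28) = -0.188982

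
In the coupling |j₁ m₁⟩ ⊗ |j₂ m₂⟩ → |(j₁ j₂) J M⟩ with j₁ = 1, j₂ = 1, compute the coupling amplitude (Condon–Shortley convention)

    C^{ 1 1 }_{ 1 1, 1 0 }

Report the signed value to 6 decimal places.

triangle: 1!·1!·1!/4! = 1/24
(j±m)!: 2!·0!·1!·1!·2!·0! = 4
prefactor² = (2J+1)·Δ·N² = 1/2
  k=0: +1/(0!·1!·0!·1!·1!·0!) = 1
Σ = 1  ⇒  CG² = 1/2·1² = 1/2
CG = +√(1/2) = +0.707107

+0.707107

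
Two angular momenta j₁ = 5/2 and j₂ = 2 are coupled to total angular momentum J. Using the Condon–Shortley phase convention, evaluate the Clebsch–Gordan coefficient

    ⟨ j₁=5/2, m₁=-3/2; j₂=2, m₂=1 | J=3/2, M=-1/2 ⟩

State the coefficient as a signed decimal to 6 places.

triangle: 3!×2!×1!/7! = 12/5040
(j±m)!: 1!×4!×3!×1!×1!×2! = 288
prefactor² = (2J+1)×Δ×N² = 96/35
  k=2: +1/(2!×1!×2!×1!×0!×0!) = 1/4
  k=3: −1/(3!×0!×1!×0!×1!×1!) = -1/6
Σ = 1/12  ⇒  CG² = 96/35×1/12² = 2/105
CG = +√(2/105) = +0.138013

+√(2/105) ≈ +0.138013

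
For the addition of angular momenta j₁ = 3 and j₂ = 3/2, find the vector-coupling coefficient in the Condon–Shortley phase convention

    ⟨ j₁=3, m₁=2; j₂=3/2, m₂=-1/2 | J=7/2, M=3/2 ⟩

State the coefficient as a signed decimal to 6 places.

+√(3/7) = +0.654654

j₁+j₂−J=1  J+j₁−j₂=5  J−j₁+j₂=2  j₁+j₂+J+1=9
(j₁±m₁, j₂±m₂, J±M) = (5,1,1,2,5,2)
P² = 6400/21
sum k=0..1:
  [0] +1/24 = 1/24
  [1] −1/240 = -1/240
S = 3/80
C² = P²·S² = 3/7 ; C = +0.654654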